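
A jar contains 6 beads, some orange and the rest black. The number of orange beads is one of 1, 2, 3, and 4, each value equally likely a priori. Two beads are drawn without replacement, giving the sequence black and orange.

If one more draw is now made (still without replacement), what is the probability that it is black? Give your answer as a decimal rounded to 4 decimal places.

Compute the likelihood of the observed sequence for each case: P(data | r = 1) = (5/6)(1/5) = 1/6; P(data | r = 2) = (4/6)(2/5) = 4/15; P(data | r = 3) = (3/6)(3/5) = 3/10; P(data | r = 4) = (2/6)(4/5) = 4/15.
The prior-weighted likelihoods are 1/4 · 1/6 = 1/24, 1/4 · 4/15 = 1/15, 1/4 · 3/10 = 3/40, 1/4 · 4/15 = 1/15; with total 1/4.
Dividing through by the total gives posterior P(r = 1 | data) = 1/6, P(r = 2 | data) = 4/15, P(r = 3 | data) = 3/10, P(r = 4 | data) = 4/15.
So P(black next | data) = Σ P(black next | H) P(H | data) = (1)(1/6) + (3/4)(4/15) + (1/2)(3/10) + (1/4)(4/15) = 7/12.

0.5833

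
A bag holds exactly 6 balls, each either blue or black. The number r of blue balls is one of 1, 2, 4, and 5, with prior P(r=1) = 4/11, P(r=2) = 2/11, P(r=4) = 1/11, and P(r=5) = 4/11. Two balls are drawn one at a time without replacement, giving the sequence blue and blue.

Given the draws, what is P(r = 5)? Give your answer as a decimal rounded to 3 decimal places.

Compute the likelihood of the observed sequence for each case: P(data | r = 1) = (1/6)(0/5) = 0; P(data | r = 2) = (2/6)(1/5) = 1/15; P(data | r = 4) = (4/6)(3/5) = 2/5; P(data | r = 5) = (5/6)(4/5) = 2/3.
Multiplying each by its prior: 4/11 · 0 = 0, 2/11 · 1/15 = 2/165, 1/11 · 2/5 = 2/55, 4/11 · 2/3 = 8/33; with total 16/55.
By Bayes' rule, P(r = 5 | data) = (8/33) / (16/55) = 5/6.

0.833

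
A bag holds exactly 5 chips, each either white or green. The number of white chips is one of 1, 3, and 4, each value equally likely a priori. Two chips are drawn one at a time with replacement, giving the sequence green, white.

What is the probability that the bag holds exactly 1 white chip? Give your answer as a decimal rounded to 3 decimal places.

0.286

Under each hypothesis, the probability of the observed sequence is: P(data | r = 1) = (4/5)(1/5) = 4/25; P(data | r = 3) = (2/5)(3/5) = 6/25; P(data | r = 4) = (1/5)(4/5) = 4/25.
Weighting by the prior gives 1/3 · 4/25 = 4/75, 1/3 · 6/25 = 2/25, 1/3 · 4/25 = 4/75; with total 14/75.
By Bayes' rule, P(r = 1 | data) = (4/75) / (14/75) = 2/7.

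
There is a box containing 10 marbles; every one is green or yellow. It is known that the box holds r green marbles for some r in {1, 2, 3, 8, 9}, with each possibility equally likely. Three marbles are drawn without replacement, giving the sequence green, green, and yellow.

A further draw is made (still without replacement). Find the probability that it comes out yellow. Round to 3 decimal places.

0.281

For each hypothesis, P(data | H) works out to: P(data | r = 1) = (1/10)(0/9) = 0; P(data | r = 2) = (2/10)(1/9)(8/8) = 0.022222; P(data | r = 3) = (3/10)(2/9)(7/8) = 0.058333; P(data | r = 8) = (8/10)(7/9)(2/8) = 0.15556; P(data | r = 9) = (9/10)(8/9)(1/8) = 0.1.
Multiplying each by its prior: 1/5 · 0 = 0, 1/5 · 0.022222 = 0.0044444, 1/5 · 0.058333 = 0.011667, 1/5 · 0.15556 = 0.031111, 1/5 · 0.1 = 0.02; with total 0.067222.
Normalising, the posterior is P(r = 1 | data) = 0, P(r = 2 | data) = 0.066116, P(r = 3 | data) = 0.17355, P(r = 8 | data) = 0.46281, P(r = 9 | data) = 0.29752.
So P(yellow next | data) = Σ P(yellow next | H) P(H | data) = (1)(0.066116) + (6/7)(0.17355) + (1/7)(0.46281) + (0)(0.29752) = 0.28099.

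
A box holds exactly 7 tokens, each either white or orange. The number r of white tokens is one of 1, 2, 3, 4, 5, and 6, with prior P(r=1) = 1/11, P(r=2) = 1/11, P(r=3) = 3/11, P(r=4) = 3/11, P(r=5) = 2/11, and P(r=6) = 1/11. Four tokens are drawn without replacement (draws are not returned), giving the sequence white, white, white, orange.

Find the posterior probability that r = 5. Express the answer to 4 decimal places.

Under each hypothesis, the probability of the observed sequence is: P(data | r = 1) = (1/7)(0/6) = 0; P(data | r = 2) = (2/7)(1/6)(0/5) = 0; P(data | r = 3) = (3/7)(2/6)(1/5)(4/4) = 1/35; P(data | r = 4) = (4/7)(3/6)(2/5)(3/4) = 3/35; P(data | r = 5) = (5/7)(4/6)(3/5)(2/4) = 1/7; P(data | r = 6) = (6/7)(5/6)(4/5)(1/4) = 1/7.
The prior-weighted likelihoods are 1/11 · 0 = 0, 1/11 · 0 = 0, 3/11 · 1/35 = 3/385, 3/11 · 3/35 = 9/385, 2/11 · 1/7 = 2/77, 1/11 · 1/7 = 1/77; summing to 27/385.
Therefore the posterior P(r = 5 | data) = (2/77) / (27/385) = 10/27.

0.3704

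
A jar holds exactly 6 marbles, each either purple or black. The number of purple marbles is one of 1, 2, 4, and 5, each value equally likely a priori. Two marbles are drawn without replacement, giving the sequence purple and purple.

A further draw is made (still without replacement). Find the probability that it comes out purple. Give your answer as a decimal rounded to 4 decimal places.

The likelihood of the observed sequence under each hypothesis: P(data | r = 1) = (1/6)(0/5) = 0; P(data | r = 2) = (2/6)(1/5) = 1/15; P(data | r = 4) = (4/6)(3/5) = 2/5; P(data | r = 5) = (5/6)(4/5) = 2/3.
Weighting by the prior gives 1/4 · 0 = 0, 1/4 · 1/15 = 1/60, 1/4 · 2/5 = 1/10, 1/4 · 2/3 = 1/6; with total 17/60.
Normalising, the posterior is P(r = 1 | data) = 0, P(r = 2 | data) = 1/17, P(r = 4 | data) = 6/17, P(r = 5 | data) = 10/17.
The predictive probability is P(purple next | data) = (0)(1/17) + (1/2)(6/17) + (3/4)(10/17) = 21/34.

0.6176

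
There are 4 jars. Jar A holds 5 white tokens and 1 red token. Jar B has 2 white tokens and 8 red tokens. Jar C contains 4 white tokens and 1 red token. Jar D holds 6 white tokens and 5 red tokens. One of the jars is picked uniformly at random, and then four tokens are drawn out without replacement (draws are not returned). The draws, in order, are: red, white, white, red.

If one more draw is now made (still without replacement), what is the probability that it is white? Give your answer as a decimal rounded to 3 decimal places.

For each hypothesis, P(data | H) works out to: P(data | jar A) = (1/6)(5/5)(4/4)(0/3) = 0; P(data | jar B) = (8/10)(2/9)(1/8)(7/7) = 0.022222; P(data | jar C) = (1/5)(4/4)(3/3)(0/2) = 0; P(data | jar D) = (5/11)(6/10)(5/9)(4/8) = 0.075758.
The prior-weighted likelihoods are 1/4 · 0 = 0, 1/4 · 0.022222 = 0.0055556, 1/4 · 0 = 0, 1/4 · 0.075758 = 0.018939; these sum to 0.024495.
Normalising, the posterior is P(jar A | data) = 0, P(jar B | data) = 0.2268, P(jar C | data) = 0, P(jar D | data) = 0.7732.
The predictive probability is P(white next | data) = (0)(0.2268) + (4/7)(0.7732) = 0.44183.

0.442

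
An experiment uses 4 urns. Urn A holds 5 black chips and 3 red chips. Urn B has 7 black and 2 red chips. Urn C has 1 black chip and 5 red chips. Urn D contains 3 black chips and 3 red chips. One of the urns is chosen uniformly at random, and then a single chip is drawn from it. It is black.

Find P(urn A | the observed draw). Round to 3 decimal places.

For each hypothesis, P(data | H) works out to: P(data | urn A) = (5/8) = 5/8; P(data | urn B) = (7/9) = 7/9; P(data | urn C) = (1/6) = 1/6; P(data | urn D) = (3/6) = 1/2.
Weighting by the prior gives 1/4 · 5/8 = 5/32, 1/4 · 7/9 = 7/36, 1/4 · 1/6 = 1/24, 1/4 · 1/2 = 1/8; summing to 149/288.
Hence P(urn A | data) = (5/32) / (149/288) = 45/149.

0.302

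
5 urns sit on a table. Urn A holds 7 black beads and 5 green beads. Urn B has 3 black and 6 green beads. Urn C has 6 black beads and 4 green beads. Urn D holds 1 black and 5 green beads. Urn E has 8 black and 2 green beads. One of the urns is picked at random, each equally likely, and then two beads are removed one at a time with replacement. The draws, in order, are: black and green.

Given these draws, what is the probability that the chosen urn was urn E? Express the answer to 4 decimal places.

The likelihood of the observed sequence under each hypothesis: P(data | urn A) = (7/12)(5/12) = 0.24306; P(data | urn B) = (3/9)(6/9) = 0.22222; P(data | urn C) = (6/10)(4/10) = 0.24; P(data | urn D) = (1/6)(5/6) = 0.13889; P(data | urn E) = (8/10)(2/10) = 0.16.
The prior-weighted likelihoods are 1/5 · 0.24306 = 0.048611, 1/5 · 0.22222 = 0.044444, 1/5 · 0.24 = 0.048, 1/5 · 0.13889 = 0.027778, 1/5 · 0.16 = 0.032; summing to 0.20083.
Hence P(urn E | data) = (0.032) / (0.20083) = 0.15934.

0.1593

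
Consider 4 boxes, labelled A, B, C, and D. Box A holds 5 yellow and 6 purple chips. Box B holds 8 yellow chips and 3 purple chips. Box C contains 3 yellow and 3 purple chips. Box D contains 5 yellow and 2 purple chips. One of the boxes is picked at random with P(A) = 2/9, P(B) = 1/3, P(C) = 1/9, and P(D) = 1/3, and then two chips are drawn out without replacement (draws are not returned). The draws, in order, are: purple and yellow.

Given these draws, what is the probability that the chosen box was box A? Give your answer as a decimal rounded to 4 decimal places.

0.2463

The likelihood of the observed sequence under each hypothesis: P(data | box A) = (6/11)(5/10) = 3/11; P(data | box B) = (3/11)(8/10) = 12/55; P(data | box C) = (3/6)(3/5) = 3/10; P(data | box D) = (2/7)(5/6) = 5/21.
Multiplying each by its prior: 2/9 · 3/11 = 2/33, 1/3 · 12/55 = 4/55, 1/9 · 3/10 = 1/30, 1/3 · 5/21 = 5/63; with total 31/126.
So P(box A | data) = (2/33) / (31/126) = 84/341.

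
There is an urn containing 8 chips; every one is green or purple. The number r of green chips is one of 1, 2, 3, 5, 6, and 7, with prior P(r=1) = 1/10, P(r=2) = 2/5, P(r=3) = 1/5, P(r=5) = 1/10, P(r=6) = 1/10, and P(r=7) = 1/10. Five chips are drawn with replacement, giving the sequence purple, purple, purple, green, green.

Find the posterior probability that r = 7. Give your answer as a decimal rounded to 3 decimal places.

0.007

Under each hypothesis, the probability of the observed sequence is: P(data | r = 1) = (7/8)(7/8)(7/8)(1/8)(1/8) = 0.010468; P(data | r = 2) = (6/8)(6/8)(6/8)(2/8)(2/8) = 0.026367; P(data | r = 3) = (5/8)(5/8)(5/8)(3/8)(3/8) = 0.034332; P(data | r = 5) = (3/8)(3/8)(3/8)(5/8)(5/8) = 0.020599; P(data | r = 6) = (2/8)(2/8)(2/8)(6/8)(6/8) = 0.0087891; P(data | r = 7) = (1/8)(1/8)(1/8)(7/8)(7/8) = 0.0014954.
Multiplying each by its prior: 1/10 · 0.010468 = 0.0010468, 2/5 · 0.026367 = 0.010547, 1/5 · 0.034332 = 0.0068665, 1/10 · 0.020599 = 0.0020599, 1/10 · 0.0087891 = 0.00087891, 1/10 · 0.0014954 = 0.00014954; with total 0.021548.
By Bayes' rule, P(r = 7 | data) = (0.00014954) / (0.021548) = 0.0069395.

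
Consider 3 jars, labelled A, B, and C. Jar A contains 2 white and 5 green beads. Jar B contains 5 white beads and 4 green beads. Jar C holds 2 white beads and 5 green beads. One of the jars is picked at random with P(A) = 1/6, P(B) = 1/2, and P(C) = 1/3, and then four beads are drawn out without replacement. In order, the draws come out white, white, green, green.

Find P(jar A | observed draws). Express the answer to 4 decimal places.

The likelihood of the observed sequence under each hypothesis: P(data | jar A) = (2/7)(1/6)(5/5)(4/4) = 1/21; P(data | jar B) = (5/9)(4/8)(4/7)(3/6) = 5/63; P(data | jar C) = (2/7)(1/6)(5/5)(4/4) = 1/21.
Weighting by the prior gives 1/6 · 1/21 = 1/126, 1/2 · 5/63 = 5/126, 1/3 · 1/21 = 1/63; with total 4/63.
By Bayes' rule, P(jar A | data) = (1/126) / (4/63) = 1/8.

0.1250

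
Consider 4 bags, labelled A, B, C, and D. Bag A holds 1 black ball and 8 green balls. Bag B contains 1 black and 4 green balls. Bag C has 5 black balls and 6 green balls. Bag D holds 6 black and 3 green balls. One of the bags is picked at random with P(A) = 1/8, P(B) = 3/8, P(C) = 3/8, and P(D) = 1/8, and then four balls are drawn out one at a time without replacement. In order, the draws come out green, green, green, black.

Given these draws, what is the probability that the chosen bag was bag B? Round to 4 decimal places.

0.6314

Compute the likelihood of the observed sequence for each case: P(data | bag A) = (8/9)(7/8)(6/7)(1/6) = 0.11111; P(data | bag B) = (4/5)(3/4)(2/3)(1/2) = 0.2; P(data | bag C) = (6/11)(5/10)(4/9)(5/8) = 0.075758; P(data | bag D) = (3/9)(2/8)(1/7)(6/6) = 0.011905.
Multiplying each by its prior: 1/8 · 0.11111 = 0.013889, 3/8 · 0.2 = 0.075, 3/8 · 0.075758 = 0.028409, 1/8 · 0.011905 = 0.0014881; with total 0.11879.
So P(bag B | data) = (0.075) / (0.11879) = 0.63139.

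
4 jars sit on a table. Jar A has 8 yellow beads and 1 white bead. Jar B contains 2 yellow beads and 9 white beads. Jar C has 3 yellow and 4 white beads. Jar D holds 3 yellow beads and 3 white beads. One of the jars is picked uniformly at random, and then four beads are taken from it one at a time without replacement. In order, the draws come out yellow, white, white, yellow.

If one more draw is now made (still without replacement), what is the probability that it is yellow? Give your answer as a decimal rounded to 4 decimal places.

For each hypothesis, P(data | H) works out to: P(data | jar A) = (8/9)(1/8)(0/7) = 0; P(data | jar B) = (2/11)(9/10)(8/9)(1/8) = 0.018182; P(data | jar C) = (3/7)(4/6)(3/5)(2/4) = 0.085714; P(data | jar D) = (3/6)(3/5)(2/4)(2/3) = 0.1.
Multiplying each by its prior: 1/4 · 0 = 0, 1/4 · 0.018182 = 0.0045455, 1/4 · 0.085714 = 0.021429, 1/4 · 0.1 = 0.025; summing to 0.050974.
Normalising, the posterior is P(jar A | data) = 0, P(jar B | data) = 0.089172, P(jar C | data) = 0.42038, P(jar D | data) = 0.49045.
The predictive probability is P(yellow next | data) = (0)(0.089172) + (1/3)(0.42038) + (1/2)(0.49045) = 0.38535.

0.3854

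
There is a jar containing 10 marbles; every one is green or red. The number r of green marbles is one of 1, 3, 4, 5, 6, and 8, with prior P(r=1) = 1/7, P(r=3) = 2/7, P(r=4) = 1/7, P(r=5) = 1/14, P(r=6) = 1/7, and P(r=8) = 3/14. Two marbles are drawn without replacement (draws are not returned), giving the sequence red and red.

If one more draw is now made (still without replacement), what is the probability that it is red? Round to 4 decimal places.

For each hypothesis, P(data | H) works out to: P(data | r = 1) = (9/10)(8/9) = 4/5; P(data | r = 3) = (7/10)(6/9) = 7/15; P(data | r = 4) = (6/10)(5/9) = 1/3; P(data | r = 5) = (5/10)(4/9) = 2/9; P(data | r = 6) = (4/10)(3/9) = 2/15; P(data | r = 8) = (2/10)(1/9) = 1/45.
Weighting by the prior gives 1/7 · 4/5 = 4/35, 2/7 · 7/15 = 2/15, 1/7 · 1/3 = 1/21, 1/14 · 2/9 = 1/63, 1/7 · 2/15 = 2/105, 3/14 · 1/45 = 1/210; with total 211/630.
Normalising, the posterior is P(r = 1 | data) = 72/211, P(r = 3 | data) = 84/211, P(r = 4 | data) = 30/211, P(r = 5 | data) = 10/211, P(r = 6 | data) = 12/211, P(r = 8 | data) = 3/211.
So P(red next | data) = Σ P(red next | H) P(H | data) = (7/8)(72/211) + (5/8)(84/211) + (1/2)(30/211) + (3/8)(10/211) + (1/4)(12/211) + (0)(3/211) = 549/844.

0.6505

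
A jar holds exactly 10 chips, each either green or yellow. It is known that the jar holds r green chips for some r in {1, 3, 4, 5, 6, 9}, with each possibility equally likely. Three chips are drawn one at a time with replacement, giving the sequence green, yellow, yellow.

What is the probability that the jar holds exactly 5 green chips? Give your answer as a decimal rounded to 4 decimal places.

Compute the likelihood of the observed sequence for each case: P(data | r = 1) = (1/10)(9/10)(9/10) = 0.081; P(data | r = 3) = (3/10)(7/10)(7/10) = 0.147; P(data | r = 4) = (4/10)(6/10)(6/10) = 0.144; P(data | r = 5) = (5/10)(5/10)(5/10) = 0.125; P(data | r = 6) = (6/10)(4/10)(4/10) = 0.096; P(data | r = 9) = (9/10)(1/10)(1/10) = 0.009.
Weighting by the prior gives 1/6 · 0.081 = 0.0135, 1/6 · 0.147 = 0.0245, 1/6 · 0.144 = 0.024, 1/6 · 0.125 = 0.020833, 1/6 · 0.096 = 0.016, 1/6 · 0.009 = 0.0015; summing to 0.10033.
Hence P(r = 5 | data) = (0.020833) / (0.10033) = 0.20764.

0.2076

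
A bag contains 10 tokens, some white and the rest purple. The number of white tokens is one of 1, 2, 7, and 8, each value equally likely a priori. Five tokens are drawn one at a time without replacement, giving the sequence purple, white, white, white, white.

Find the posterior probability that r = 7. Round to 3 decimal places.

0.429

Under each hypothesis, the probability of the observed sequence is: P(data | r = 1) = (9/10)(1/9)(0/8) = 0; P(data | r = 2) = (8/10)(2/9)(1/8)(0/7) = 0; P(data | r = 7) = (3/10)(7/9)(6/8)(5/7)(4/6) = 1/12; P(data | r = 8) = (2/10)(8/9)(7/8)(6/7)(5/6) = 1/9.
Weighting by the prior gives 1/4 · 0 = 0, 1/4 · 0 = 0, 1/4 · 1/12 = 1/48, 1/4 · 1/9 = 1/36; these sum to 7/144.
Therefore the posterior P(r = 7 | data) = (1/48) / (7/144) = 3/7.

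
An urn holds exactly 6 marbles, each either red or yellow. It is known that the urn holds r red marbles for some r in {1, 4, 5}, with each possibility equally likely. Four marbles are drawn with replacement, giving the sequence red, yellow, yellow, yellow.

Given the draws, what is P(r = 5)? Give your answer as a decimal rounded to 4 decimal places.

0.0309

Compute the likelihood of the observed sequence for each case: P(data | r = 1) = (1/6)(5/6)(5/6)(5/6) = 0.096451; P(data | r = 4) = (4/6)(2/6)(2/6)(2/6) = 0.024691; P(data | r = 5) = (5/6)(1/6)(1/6)(1/6) = 0.003858.
Multiplying each by its prior: 1/3 · 0.096451 = 0.03215, 1/3 · 0.024691 = 0.0082305, 1/3 · 0.003858 = 0.001286; summing to 0.041667.
So P(r = 5 | data) = (0.001286) / (0.041667) = 0.030864.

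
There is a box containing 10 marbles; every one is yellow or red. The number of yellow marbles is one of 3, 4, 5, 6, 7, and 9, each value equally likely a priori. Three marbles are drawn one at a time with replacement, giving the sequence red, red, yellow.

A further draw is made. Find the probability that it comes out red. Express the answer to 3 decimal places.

Under each hypothesis, the probability of the observed sequence is: P(data | r = 3) = (7/10)(7/10)(3/10) = 0.147; P(data | r = 4) = (6/10)(6/10)(4/10) = 0.144; P(data | r = 5) = (5/10)(5/10)(5/10) = 0.125; P(data | r = 6) = (4/10)(4/10)(6/10) = 0.096; P(data | r = 7) = (3/10)(3/10)(7/10) = 0.063; P(data | r = 9) = (1/10)(1/10)(9/10) = 0.009.
Multiplying each by its prior: 1/6 · 0.147 = 0.0245, 1/6 · 0.144 = 0.024, 1/6 · 0.125 = 0.020833, 1/6 · 0.096 = 0.016, 1/6 · 0.063 = 0.0105, 1/6 · 0.009 = 0.0015; with total 0.097333.
Normalising, the posterior is P(r = 3 | data) = 0.25171, P(r = 4 | data) = 0.24658, P(r = 5 | data) = 0.21404, P(r = 6 | data) = 0.16438, P(r = 7 | data) = 0.10788, P(r = 9 | data) = 0.015411.
Averaging over the posterior, P(red next | data) = (7/10)(0.25171) + (3/5)(0.24658) + (1/2)(0.21404) + (2/5)(0.16438) + (3/10)(0.10788) + (1/10)(0.015411) = 0.53082.

0.531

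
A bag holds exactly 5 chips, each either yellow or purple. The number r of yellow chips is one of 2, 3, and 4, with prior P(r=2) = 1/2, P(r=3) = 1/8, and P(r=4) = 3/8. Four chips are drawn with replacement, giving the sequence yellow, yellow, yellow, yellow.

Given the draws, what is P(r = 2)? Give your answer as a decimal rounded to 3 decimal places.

For each hypothesis, P(data | H) works out to: P(data | r = 2) = (2/5)(2/5)(2/5)(2/5) = 0.0256; P(data | r = 3) = (3/5)(3/5)(3/5)(3/5) = 0.1296; P(data | r = 4) = (4/5)(4/5)(4/5)(4/5) = 0.4096.
Multiplying each by its prior: 1/2 · 0.0256 = 0.0128, 1/8 · 0.1296 = 0.0162, 3/8 · 0.4096 = 0.1536; these sum to 0.1826.
Therefore the posterior P(r = 2 | data) = (0.0128) / (0.1826) = 0.070099.

0.070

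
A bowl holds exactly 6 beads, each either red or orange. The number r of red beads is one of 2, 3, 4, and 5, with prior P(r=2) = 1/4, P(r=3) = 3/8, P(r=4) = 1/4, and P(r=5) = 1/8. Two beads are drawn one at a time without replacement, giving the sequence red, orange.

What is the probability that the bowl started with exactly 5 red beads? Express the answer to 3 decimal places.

Under each hypothesis, the probability of the observed sequence is: P(data | r = 2) = (2/6)(4/5) = 4/15; P(data | r = 3) = (3/6)(3/5) = 3/10; P(data | r = 4) = (4/6)(2/5) = 4/15; P(data | r = 5) = (5/6)(1/5) = 1/6.
Multiplying each by its prior: 1/4 · 4/15 = 1/15, 3/8 · 3/10 = 9/80, 1/4 · 4/15 = 1/15, 1/8 · 1/6 = 1/48; summing to 4/15.
Hence P(r = 5 | data) = (1/48) / (4/15) = 5/64.

0.078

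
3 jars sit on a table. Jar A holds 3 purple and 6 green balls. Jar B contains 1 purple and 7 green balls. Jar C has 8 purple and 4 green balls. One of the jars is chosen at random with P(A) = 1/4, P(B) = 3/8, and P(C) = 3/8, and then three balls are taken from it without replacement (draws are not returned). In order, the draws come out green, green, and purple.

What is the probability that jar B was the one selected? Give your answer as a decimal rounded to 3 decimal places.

Under each hypothesis, the probability of the observed sequence is: P(data | jar A) = (6/9)(5/8)(3/7) = 0.17857; P(data | jar B) = (7/8)(6/7)(1/6) = 0.125; P(data | jar C) = (4/12)(3/11)(8/10) = 0.072727.
The prior-weighted likelihoods are 1/4 · 0.17857 = 0.044643, 3/8 · 0.125 = 0.046875, 3/8 · 0.072727 = 0.027273; summing to 0.11879.
Therefore the posterior P(jar B | data) = (0.046875) / (0.11879) = 0.3946.

0.395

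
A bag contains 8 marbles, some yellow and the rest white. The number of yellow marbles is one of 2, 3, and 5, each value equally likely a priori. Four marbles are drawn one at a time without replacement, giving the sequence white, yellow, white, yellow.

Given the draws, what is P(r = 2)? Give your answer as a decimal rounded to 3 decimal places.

Compute the likelihood of the observed sequence for each case: P(data | r = 2) = (6/8)(2/7)(5/6)(1/5) = 1/28; P(data | r = 3) = (5/8)(3/7)(4/6)(2/5) = 1/14; P(data | r = 5) = (3/8)(5/7)(2/6)(4/5) = 1/14.
Multiplying each by its prior: 1/3 · 1/28 = 1/84, 1/3 · 1/14 = 1/42, 1/3 · 1/14 = 1/42; these sum to 5/84.
By Bayes' rule, P(r = 2 | data) = (1/84) / (5/84) = 1/5.

0.200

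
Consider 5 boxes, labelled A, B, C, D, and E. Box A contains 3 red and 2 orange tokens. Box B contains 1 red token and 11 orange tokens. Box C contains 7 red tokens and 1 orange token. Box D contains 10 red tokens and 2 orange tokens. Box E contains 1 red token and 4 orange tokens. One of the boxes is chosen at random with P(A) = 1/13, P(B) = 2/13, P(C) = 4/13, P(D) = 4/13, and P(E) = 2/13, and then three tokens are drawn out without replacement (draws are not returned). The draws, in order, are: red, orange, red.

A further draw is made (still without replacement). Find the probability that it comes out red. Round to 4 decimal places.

0.8710

The likelihood of the observed sequence under each hypothesis: P(data | box A) = (3/5)(2/4)(2/3) = 0.2; P(data | box B) = (1/12)(11/11)(0/10) = 0; P(data | box C) = (7/8)(1/7)(6/6) = 0.125; P(data | box D) = (10/12)(2/11)(9/10) = 0.13636; P(data | box E) = (1/5)(4/4)(0/3) = 0.
Multiplying each by its prior: 1/13 · 0.2 = 0.015385, 2/13 · 0 = 0, 4/13 · 0.125 = 0.038462, 4/13 · 0.13636 = 0.041958, 2/13 · 0 = 0; with total 0.095804.
Dividing through by the total gives posterior P(box A | data) = 0.16058, P(box B | data) = 0, P(box C | data) = 0.40146, P(box D | data) = 0.43796, P(box E | data) = 0.
Averaging over the posterior, P(red next | data) = (1/2)(0.16058) + (1)(0.40146) + (8/9)(0.43796) = 0.87105.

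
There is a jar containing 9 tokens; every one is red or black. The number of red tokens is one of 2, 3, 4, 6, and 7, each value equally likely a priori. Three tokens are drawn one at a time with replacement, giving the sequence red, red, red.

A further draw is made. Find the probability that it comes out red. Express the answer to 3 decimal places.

0.684

Under each hypothesis, the probability of the observed sequence is: P(data | r = 2) = (2/9)(2/9)(2/9) = 0.010974; P(data | r = 3) = (3/9)(3/9)(3/9) = 0.037037; P(data | r = 4) = (4/9)(4/9)(4/9) = 0.087791; P(data | r = 6) = (6/9)(6/9)(6/9) = 0.2963; P(data | r = 7) = (7/9)(7/9)(7/9) = 0.47051.
Multiplying each by its prior: 1/5 · 0.010974 = 0.0021948, 1/5 · 0.037037 = 0.0074074, 1/5 · 0.087791 = 0.017558, 1/5 · 0.2963 = 0.059259, 1/5 · 0.47051 = 0.094102; with total 0.18052.
Dividing through by the total gives posterior P(r = 2 | data) = 0.012158, P(r = 3 | data) = 0.041033, P(r = 4 | data) = 0.097264, P(r = 6 | data) = 0.32827, P(r = 7 | data) = 0.52128.
Averaging over the posterior, P(red next | data) = (2/9)(0.012158) + (1/3)(0.041033) + (4/9)(0.097264) + (2/3)(0.32827) + (7/9)(0.52128) = 0.68389.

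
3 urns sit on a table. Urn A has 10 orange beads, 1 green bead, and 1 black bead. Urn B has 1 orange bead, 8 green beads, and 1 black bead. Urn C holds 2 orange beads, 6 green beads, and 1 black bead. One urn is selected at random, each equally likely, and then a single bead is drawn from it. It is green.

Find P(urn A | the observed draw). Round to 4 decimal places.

Compute the likelihood of this draw for each case: P(data | urn A) = (1/12) = 1/12; P(data | urn B) = (8/10) = 4/5; P(data | urn C) = (6/9) = 2/3.
The prior-weighted likelihoods are 1/3 · 1/12 = 1/36, 1/3 · 4/5 = 4/15, 1/3 · 2/3 = 2/9; these sum to 31/60.
Therefore the posterior P(urn A | data) = (1/36) / (31/60) = 5/93.

0.0538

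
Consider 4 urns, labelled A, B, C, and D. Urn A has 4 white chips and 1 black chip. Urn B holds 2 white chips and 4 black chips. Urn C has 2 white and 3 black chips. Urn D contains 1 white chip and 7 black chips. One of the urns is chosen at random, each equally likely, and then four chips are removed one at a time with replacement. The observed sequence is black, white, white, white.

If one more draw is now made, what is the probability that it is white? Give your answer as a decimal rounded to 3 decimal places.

Under each hypothesis, the probability of the observed sequence is: P(data | urn A) = (1/5)(4/5)(4/5)(4/5) = 0.1024; P(data | urn B) = (4/6)(2/6)(2/6)(2/6) = 0.024691; P(data | urn C) = (3/5)(2/5)(2/5)(2/5) = 0.0384; P(data | urn D) = (7/8)(1/8)(1/8)(1/8) = 0.001709.
Weighting by the prior gives 1/4 · 0.1024 = 0.0256, 1/4 · 0.024691 = 0.0061728, 1/4 · 0.0384 = 0.0096, 1/4 · 0.001709 = 0.00042725; with total 0.0418.
The posterior is then P(urn A | data) = 0.61244, P(urn B | data) = 0.14768, P(urn C | data) = 0.22966, P(urn D | data) = 0.010221.
The predictive probability is P(white next | data) = (4/5)(0.61244) + (1/3)(0.14768) + (2/5)(0.22966) + (1/8)(0.010221) = 0.63232.

0.632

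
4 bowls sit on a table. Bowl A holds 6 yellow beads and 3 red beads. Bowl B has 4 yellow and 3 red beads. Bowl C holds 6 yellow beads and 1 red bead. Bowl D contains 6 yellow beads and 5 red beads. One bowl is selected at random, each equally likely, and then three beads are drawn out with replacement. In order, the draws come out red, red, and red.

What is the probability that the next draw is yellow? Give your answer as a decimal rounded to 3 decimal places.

0.580

Under each hypothesis, the probability of the observed sequence is: P(data | bowl A) = (3/9)(3/9)(3/9) = 0.037037; P(data | bowl B) = (3/7)(3/7)(3/7) = 0.078717; P(data | bowl C) = (1/7)(1/7)(1/7) = 0.0029155; P(data | bowl D) = (5/11)(5/11)(5/11) = 0.093914.
The prior-weighted likelihoods are 1/4 · 0.037037 = 0.0092593, 1/4 · 0.078717 = 0.019679, 1/4 · 0.0029155 = 0.00072886, 1/4 · 0.093914 = 0.023479; summing to 0.053146.
Dividing through by the total gives posterior P(bowl A | data) = 0.17422, P(bowl B | data) = 0.37029, P(bowl C | data) = 0.013714, P(bowl D | data) = 0.44178.
Averaging over the posterior, P(yellow next | data) = (2/3)(0.17422) + (4/7)(0.37029) + (6/7)(0.013714) + (6/11)(0.44178) = 0.58046.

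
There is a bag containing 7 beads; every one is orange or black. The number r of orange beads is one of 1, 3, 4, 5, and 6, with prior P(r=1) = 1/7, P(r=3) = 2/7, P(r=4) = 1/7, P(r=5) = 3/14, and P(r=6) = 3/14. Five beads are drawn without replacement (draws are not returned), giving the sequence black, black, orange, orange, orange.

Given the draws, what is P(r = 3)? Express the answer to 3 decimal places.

0.308

The likelihood of the observed sequence under each hypothesis: P(data | r = 1) = (6/7)(5/6)(1/5)(0/4) = 0; P(data | r = 3) = (4/7)(3/6)(3/5)(2/4)(1/3) = 1/35; P(data | r = 4) = (3/7)(2/6)(4/5)(3/4)(2/3) = 2/35; P(data | r = 5) = (2/7)(1/6)(5/5)(4/4)(3/3) = 1/21; P(data | r = 6) = (1/7)(0/6) = 0.
Multiplying each by its prior: 1/7 · 0 = 0, 2/7 · 1/35 = 2/245, 1/7 · 2/35 = 2/245, 3/14 · 1/21 = 1/98, 3/14 · 0 = 0; these sum to 13/490.
Therefore the posterior P(r = 3 | data) = (2/245) / (13/490) = 4/13.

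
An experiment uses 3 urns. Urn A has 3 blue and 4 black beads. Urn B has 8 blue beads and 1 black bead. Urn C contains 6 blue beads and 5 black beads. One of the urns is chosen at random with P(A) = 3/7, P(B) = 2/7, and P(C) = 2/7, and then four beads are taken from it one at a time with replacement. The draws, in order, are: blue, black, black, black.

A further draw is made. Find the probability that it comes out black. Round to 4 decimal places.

Under each hypothesis, the probability of the observed sequence is: P(data | urn A) = (3/7)(4/7)(4/7)(4/7) = 0.079967; P(data | urn B) = (8/9)(1/9)(1/9)(1/9) = 0.0012193; P(data | urn C) = (6/11)(5/11)(5/11)(5/11) = 0.051226.
The prior-weighted likelihoods are 3/7 · 0.079967 = 0.034271, 2/7 · 0.0012193 = 0.00034838, 2/7 · 0.051226 = 0.014636; these sum to 0.049256.
Dividing through by the total gives posterior P(urn A | data) = 0.69578, P(urn B | data) = 0.0070728, P(urn C | data) = 0.29714.
So P(black next | data) = Σ P(black next | H) P(H | data) = (4/7)(0.69578) + (1/9)(0.0070728) + (5/11)(0.29714) = 0.53344.

0.5334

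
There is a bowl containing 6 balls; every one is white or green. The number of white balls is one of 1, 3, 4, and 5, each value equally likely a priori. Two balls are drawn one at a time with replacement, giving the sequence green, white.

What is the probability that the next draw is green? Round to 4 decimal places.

The likelihood of the observed sequence under each hypothesis: P(data | r = 1) = (5/6)(1/6) = 5/36; P(data | r = 3) = (3/6)(3/6) = 1/4; P(data | r = 4) = (2/6)(4/6) = 2/9; P(data | r = 5) = (1/6)(5/6) = 5/36.
The prior-weighted likelihoods are 1/4 · 5/36 = 5/144, 1/4 · 1/4 = 1/16, 1/4 · 2/9 = 1/18, 1/4 · 5/36 = 5/144; summing to 3/16.
Dividing through by the total gives posterior P(r = 1 | data) = 5/27, P(r = 3 | data) = 1/3, P(r = 4 | data) = 8/27, P(r = 5 | data) = 5/27.
The predictive probability is P(green next | data) = (5/6)(5/27) + (1/2)(1/3) + (1/3)(8/27) + (1/6)(5/27) = 73/162.

0.4506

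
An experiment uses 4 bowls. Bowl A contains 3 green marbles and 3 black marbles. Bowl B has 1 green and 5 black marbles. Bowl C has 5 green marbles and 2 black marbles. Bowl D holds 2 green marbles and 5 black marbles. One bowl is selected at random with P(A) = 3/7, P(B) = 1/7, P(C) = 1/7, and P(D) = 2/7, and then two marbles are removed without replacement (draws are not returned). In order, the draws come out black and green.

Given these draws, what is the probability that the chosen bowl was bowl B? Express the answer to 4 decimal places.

Compute the likelihood of the observed sequence for each case: P(data | bowl A) = (3/6)(3/5) = 3/10; P(data | bowl B) = (5/6)(1/5) = 1/6; P(data | bowl C) = (2/7)(5/6) = 5/21; P(data | bowl D) = (5/7)(2/6) = 5/21.
Multiplying each by its prior: 3/7 · 3/10 = 9/70, 1/7 · 1/6 = 1/42, 1/7 · 5/21 = 5/147, 2/7 · 5/21 = 10/147; with total 187/735.
Therefore the posterior P(bowl B | data) = (1/42) / (187/735) = 35/374.

0.0936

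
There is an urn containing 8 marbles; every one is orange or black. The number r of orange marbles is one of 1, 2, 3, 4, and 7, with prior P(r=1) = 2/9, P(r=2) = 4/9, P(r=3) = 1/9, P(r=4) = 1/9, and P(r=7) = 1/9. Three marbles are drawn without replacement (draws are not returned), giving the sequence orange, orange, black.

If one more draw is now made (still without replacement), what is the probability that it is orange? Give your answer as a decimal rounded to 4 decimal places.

The likelihood of the observed sequence under each hypothesis: P(data | r = 1) = (1/8)(0/7) = 0; P(data | r = 2) = (2/8)(1/7)(6/6) = 1/28; P(data | r = 3) = (3/8)(2/7)(5/6) = 5/56; P(data | r = 4) = (4/8)(3/7)(4/6) = 1/7; P(data | r = 7) = (7/8)(6/7)(1/6) = 1/8.
The prior-weighted likelihoods are 2/9 · 0 = 0, 4/9 · 1/28 = 1/63, 1/9 · 5/56 = 5/504, 1/9 · 1/7 = 1/63, 1/9 · 1/8 = 1/72; summing to 1/18.
The posterior is then P(r = 1 | data) = 0, P(r = 2 | data) = 2/7, P(r = 3 | data) = 5/28, P(r = 4 | data) = 2/7, P(r = 7 | data) = 1/4.
Averaging over the posterior, P(orange next | data) = (0)(2/7) + (1/5)(5/28) + (2/5)(2/7) + (1)(1/4) = 2/5.

0.4000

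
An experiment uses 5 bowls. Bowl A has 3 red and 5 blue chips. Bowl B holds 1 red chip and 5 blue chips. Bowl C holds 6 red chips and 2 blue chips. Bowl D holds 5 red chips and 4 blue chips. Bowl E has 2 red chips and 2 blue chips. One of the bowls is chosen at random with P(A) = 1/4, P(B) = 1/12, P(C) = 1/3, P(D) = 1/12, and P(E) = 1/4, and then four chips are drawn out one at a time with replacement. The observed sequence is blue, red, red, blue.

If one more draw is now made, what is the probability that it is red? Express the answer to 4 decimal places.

0.5201

For each hypothesis, P(data | H) works out to: P(data | bowl A) = (5/8)(3/8)(3/8)(5/8) = 0.054932; P(data | bowl B) = (5/6)(1/6)(1/6)(5/6) = 0.01929; P(data | bowl C) = (2/8)(6/8)(6/8)(2/8) = 0.035156; P(data | bowl D) = (4/9)(5/9)(5/9)(4/9) = 0.060966; P(data | bowl E) = (2/4)(2/4)(2/4)(2/4) = 0.0625.
Weighting by the prior gives 1/4 · 0.054932 = 0.013733, 1/12 · 0.01929 = 0.0016075, 1/3 · 0.035156 = 0.011719, 1/12 · 0.060966 = 0.0050805, 1/4 · 0.0625 = 0.015625; summing to 0.047765.
Dividing through by the total gives posterior P(bowl A | data) = 0.28751, P(bowl B | data) = 0.033655, P(bowl C | data) = 0.24534, P(bowl D | data) = 0.10637, P(bowl E | data) = 0.32712.
Averaging over the posterior, P(red next | data) = (3/8)(0.28751) + (1/6)(0.033655) + (3/4)(0.24534) + (5/9)(0.10637) + (1/2)(0.32712) = 0.52009.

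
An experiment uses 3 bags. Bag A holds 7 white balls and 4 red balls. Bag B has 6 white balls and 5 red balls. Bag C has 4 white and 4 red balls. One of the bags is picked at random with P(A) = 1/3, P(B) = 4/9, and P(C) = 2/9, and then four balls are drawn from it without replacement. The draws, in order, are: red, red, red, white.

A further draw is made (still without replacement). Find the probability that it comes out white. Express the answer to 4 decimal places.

0.7509

Compute the likelihood of the observed sequence for each case: P(data | bag A) = (4/11)(3/10)(2/9)(7/8) = 0.021212; P(data | bag B) = (5/11)(4/10)(3/9)(6/8) = 0.045455; P(data | bag C) = (4/8)(3/7)(2/6)(4/5) = 0.057143.
Multiplying each by its prior: 1/3 · 0.021212 = 0.0070707, 4/9 · 0.045455 = 0.020202, 2/9 · 0.057143 = 0.012698; with total 0.039971.
The posterior is then P(bag A | data) = 0.1769, P(bag B | data) = 0.50542, P(bag C | data) = 0.31769.
So P(white next | data) = Σ P(white next | H) P(H | data) = (6/7)(0.1769) + (5/7)(0.50542) + (3/4)(0.31769) = 0.7509.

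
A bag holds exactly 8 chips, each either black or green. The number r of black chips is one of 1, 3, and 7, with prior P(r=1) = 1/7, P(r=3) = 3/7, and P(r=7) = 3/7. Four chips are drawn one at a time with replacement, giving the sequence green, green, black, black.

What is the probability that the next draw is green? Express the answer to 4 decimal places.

The likelihood of the observed sequence under each hypothesis: P(data | r = 1) = (7/8)(7/8)(1/8)(1/8) = 0.011963; P(data | r = 3) = (5/8)(5/8)(3/8)(3/8) = 0.054932; P(data | r = 7) = (1/8)(1/8)(7/8)(7/8) = 0.011963.
The prior-weighted likelihoods are 1/7 · 0.011963 = 0.001709, 3/7 · 0.054932 = 0.023542, 3/7 · 0.011963 = 0.005127; with total 0.030378.
Normalising, the posterior is P(r = 1 | data) = 0.056257, P(r = 3 | data) = 0.77497, P(r = 7 | data) = 0.16877.
Averaging over the posterior, P(green next | data) = (7/8)(0.056257) + (5/8)(0.77497) + (1/8)(0.16877) = 0.55468.

0.5547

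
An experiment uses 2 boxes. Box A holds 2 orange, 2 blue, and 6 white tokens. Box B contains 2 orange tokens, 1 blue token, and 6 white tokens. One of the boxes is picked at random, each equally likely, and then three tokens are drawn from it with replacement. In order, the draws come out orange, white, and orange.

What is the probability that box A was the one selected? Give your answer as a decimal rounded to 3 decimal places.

0.422

Under each hypothesis, the probability of the observed sequence is: P(data | box A) = (2/10)(6/10)(2/10) = 0.024; P(data | box B) = (2/9)(6/9)(2/9) = 0.032922.
Multiplying each by its prior: 1/2 · 0.024 = 0.012, 1/2 · 0.032922 = 0.016461; with total 0.028461.
Hence P(box A | data) = (0.012) / (0.028461) = 0.42163.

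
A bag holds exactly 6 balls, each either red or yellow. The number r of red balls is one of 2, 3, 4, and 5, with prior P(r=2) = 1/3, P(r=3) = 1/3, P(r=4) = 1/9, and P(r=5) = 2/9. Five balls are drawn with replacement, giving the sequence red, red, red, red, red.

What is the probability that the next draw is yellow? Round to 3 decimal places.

0.224

Under each hypothesis, the probability of the observed sequence is: P(data | r = 2) = (2/6)(2/6)(2/6)(2/6)(2/6) = 0.0041152; P(data | r = 3) = (3/6)(3/6)(3/6)(3/6)(3/6) = 0.03125; P(data | r = 4) = (4/6)(4/6)(4/6)(4/6)(4/6) = 0.13169; P(data | r = 5) = (5/6)(5/6)(5/6)(5/6)(5/6) = 0.40188.
The prior-weighted likelihoods are 1/3 · 0.0041152 = 0.0013717, 1/3 · 0.03125 = 0.010417, 1/9 · 0.13169 = 0.014632, 2/9 · 0.40188 = 0.089306; with total 0.11573.
Normalising, the posterior is P(r = 2 | data) = 0.011853, P(r = 3 | data) = 0.090011, P(r = 4 | data) = 0.12644, P(r = 5 | data) = 0.7717.
The predictive probability is P(yellow next | data) = (2/3)(0.011853) + (1/2)(0.090011) + (1/3)(0.12644) + (1/6)(0.7717) = 0.22367.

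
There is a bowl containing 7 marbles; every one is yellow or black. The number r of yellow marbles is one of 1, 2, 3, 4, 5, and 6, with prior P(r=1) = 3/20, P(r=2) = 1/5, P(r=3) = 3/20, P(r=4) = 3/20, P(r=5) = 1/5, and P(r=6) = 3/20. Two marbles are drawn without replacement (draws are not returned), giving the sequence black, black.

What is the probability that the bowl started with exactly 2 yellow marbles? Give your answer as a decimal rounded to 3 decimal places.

0.345

For each hypothesis, P(data | H) works out to: P(data | r = 1) = (6/7)(5/6) = 5/7; P(data | r = 2) = (5/7)(4/6) = 10/21; P(data | r = 3) = (4/7)(3/6) = 2/7; P(data | r = 4) = (3/7)(2/6) = 1/7; P(data | r = 5) = (2/7)(1/6) = 1/21; P(data | r = 6) = (1/7)(0/6) = 0.
Weighting by the prior gives 3/20 · 5/7 = 3/28, 1/5 · 10/21 = 2/21, 3/20 · 2/7 = 3/70, 3/20 · 1/7 = 3/140, 1/5 · 1/21 = 1/105, 3/20 · 0 = 0; these sum to 29/105.
By Bayes' rule, P(r = 2 | data) = (2/21) / (29/105) = 10/29.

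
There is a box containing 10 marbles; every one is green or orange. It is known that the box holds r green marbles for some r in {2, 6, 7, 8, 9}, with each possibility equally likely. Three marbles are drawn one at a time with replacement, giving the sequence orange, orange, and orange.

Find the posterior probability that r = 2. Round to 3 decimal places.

0.837

The likelihood of the observed sequence under each hypothesis: P(data | r = 2) = (8/10)(8/10)(8/10) = 0.512; P(data | r = 6) = (4/10)(4/10)(4/10) = 0.064; P(data | r = 7) = (3/10)(3/10)(3/10) = 0.027; P(data | r = 8) = (2/10)(2/10)(2/10) = 0.008; P(data | r = 9) = (1/10)(1/10)(1/10) = 0.001.
Multiplying each by its prior: 1/5 · 0.512 = 0.1024, 1/5 · 0.064 = 0.0128, 1/5 · 0.027 = 0.0054, 1/5 · 0.008 = 0.0016, 1/5 · 0.001 = 0.0002; with total 0.1224.
Therefore the posterior P(r = 2 | data) = (0.1024) / (0.1224) = 0.8366.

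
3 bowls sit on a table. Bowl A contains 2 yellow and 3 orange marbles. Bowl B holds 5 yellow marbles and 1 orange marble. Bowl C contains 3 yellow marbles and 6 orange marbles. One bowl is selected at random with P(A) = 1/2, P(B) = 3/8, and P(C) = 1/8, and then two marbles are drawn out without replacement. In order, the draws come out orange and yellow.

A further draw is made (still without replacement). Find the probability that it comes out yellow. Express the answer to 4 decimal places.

Compute the likelihood of the observed sequence for each case: P(data | bowl A) = (3/5)(2/4) = 3/10; P(data | bowl B) = (1/6)(5/5) = 1/6; P(data | bowl C) = (6/9)(3/8) = 1/4.
Multiplying each by its prior: 1/2 · 3/10 = 3/20, 3/8 · 1/6 = 1/16, 1/8 · 1/4 = 1/32; these sum to 39/160.
Normalising, the posterior is P(bowl A | data) = 8/13, P(bowl B | data) = 10/39, P(bowl C | data) = 5/39.
So P(yellow next | data) = Σ P(yellow next | H) P(H | data) = (1/3)(8/13) + (1)(10/39) + (2/7)(5/39) = 136/273.

0.4982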